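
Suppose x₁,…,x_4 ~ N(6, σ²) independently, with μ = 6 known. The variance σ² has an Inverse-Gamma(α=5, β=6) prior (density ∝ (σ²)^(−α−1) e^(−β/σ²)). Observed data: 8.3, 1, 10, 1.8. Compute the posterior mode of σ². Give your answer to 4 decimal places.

σ̂²_MAP = 4.7456

Sum of squared deviations about the known mean: SS = (8.3−6)² + (1−6)² + (10−6)² + (1.8−6)² = 63.93.
The Normal likelihood contributes (σ²)^(−n/2) exp(−SS/(2σ²)), so the posterior is Inverse-Gamma(α + n/2, β + SS/2) = Inverse-Gamma(7, 37.965).
The mode of Inverse-Gamma(a, b) is b/(a+1) = 37.965/8 ≈ 4.7456.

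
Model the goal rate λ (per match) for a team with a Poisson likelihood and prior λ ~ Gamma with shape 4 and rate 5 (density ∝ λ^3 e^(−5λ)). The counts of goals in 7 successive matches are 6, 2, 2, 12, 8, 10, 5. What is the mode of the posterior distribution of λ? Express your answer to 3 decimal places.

λ̂_MAP = 4.000

Σxᵢ = 6+2+2+12+8+10+5 = 45, with n = 7.
Posterior ∝ λ^3e^(−5λ) · λ^45e^(−7λ) = λ^48e^(−12λ), i.e. Gamma(shape=49, rate=12).
The mode of a Gamma(a, b) with a ≥ 1 (shape–rate) is (a−1)/b = 48/12 ≈ 4.000.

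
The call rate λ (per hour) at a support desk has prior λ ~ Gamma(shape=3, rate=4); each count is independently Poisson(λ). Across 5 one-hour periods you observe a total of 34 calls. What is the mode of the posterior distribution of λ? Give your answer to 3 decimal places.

Σxᵢ = 34, n = 5.
Posterior ∝ λ^2e^(−4λ) · λ^34e^(−5λ) = λ^36e^(−9λ), i.e. Gamma(shape=37, rate=9).
The mode of a Gamma(a, b) with a ≥ 1 (shape–rate) is (a−1)/b = 36/9 ≈ 4.000.

λ̂_MAP = 4.000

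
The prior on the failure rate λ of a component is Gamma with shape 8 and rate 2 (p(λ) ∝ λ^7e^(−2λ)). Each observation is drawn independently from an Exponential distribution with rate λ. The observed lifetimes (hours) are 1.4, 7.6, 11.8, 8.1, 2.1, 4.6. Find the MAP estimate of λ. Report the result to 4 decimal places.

The Exponential(rate=λ) likelihood is ∝ λ^n e^(−λΣtᵢ). Here n = 6 and Σtᵢ = 1.4 + 7.6 + 11.8 + 8.1 + 2.1 + 4.6 = 35.6.
Posterior ∝ λ^7e^(−2λ) · λ^6e^(−35.6λ) = λ^13e^(−37.6λ), i.e. Gamma(14, 37.6).
Mode = (a−1)/b = 13/37.6 ≈ 0.3457.

λ̂_MAP = 0.3457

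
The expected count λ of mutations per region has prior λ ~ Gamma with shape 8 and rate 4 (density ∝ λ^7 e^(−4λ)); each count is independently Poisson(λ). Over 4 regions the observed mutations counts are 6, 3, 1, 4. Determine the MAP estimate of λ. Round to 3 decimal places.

Σxᵢ = 6+3+1+4 = 14, with n = 4.
Posterior ∝ λ^7e^(−4λ) · λ^14e^(−4λ) = λ^21e^(−8λ), i.e. Gamma(shape=22, rate=8).
The mode of a Gamma(a, b) with a ≥ 1 (shape–rate) is (a−1)/b = 21/8 ≈ 2.625.

λ̂_MAP = 2.625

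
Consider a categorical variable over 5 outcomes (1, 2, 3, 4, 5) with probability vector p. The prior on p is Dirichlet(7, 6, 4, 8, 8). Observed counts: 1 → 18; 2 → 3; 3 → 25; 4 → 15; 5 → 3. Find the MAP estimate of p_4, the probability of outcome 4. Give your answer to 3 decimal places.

The posterior is Dirichlet(αᵢ + nᵢ) = Dirichlet(25, 9, 29, 23, 11).
For a Dirichlet(a₁,…,a_K) with all aᵢ > 1, the mode has j-th component (aⱼ − 1)/(Σaᵢ − K).
Here Σaᵢ = 97 and K = 5, so p_4 = (23 − 1)/(97 − 5) = 22/92 ≈ 0.239.

MAP estimate: 0.239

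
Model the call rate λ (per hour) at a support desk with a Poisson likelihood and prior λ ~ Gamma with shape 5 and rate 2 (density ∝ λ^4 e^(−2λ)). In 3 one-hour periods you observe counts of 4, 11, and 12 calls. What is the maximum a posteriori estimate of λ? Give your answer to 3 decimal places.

Σxᵢ = 4+11+12 = 27, with n = 3.
Posterior ∝ λ^4e^(−2λ) · λ^27e^(−3λ) = λ^31e^(−5λ), i.e. Gamma(shape=32, rate=5).
The mode of a Gamma(a, b) with a ≥ 1 (shape–rate) is (a−1)/b = 31/5 ≈ 6.200.

λ̂_MAP = 6.200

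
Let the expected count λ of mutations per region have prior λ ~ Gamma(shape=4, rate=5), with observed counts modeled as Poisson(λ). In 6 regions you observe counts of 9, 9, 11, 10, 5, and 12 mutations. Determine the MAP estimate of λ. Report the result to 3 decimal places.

Σxᵢ = 9+9+11+10+5+12 = 56, with n = 6.
Posterior ∝ λ^3e^(−5λ) · λ^56e^(−6λ) = λ^59e^(−11λ), i.e. Gamma(shape=60, rate=11).
The mode of a Gamma(a, b) with a ≥ 1 (shape–rate) is (a−1)/b = 59/11 ≈ 5.364.

λ̂_MAP = 5.364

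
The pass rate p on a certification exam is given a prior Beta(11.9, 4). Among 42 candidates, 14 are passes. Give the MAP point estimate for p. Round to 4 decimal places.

p̂_MAP = 0.4454

Prior: Beta(11.9, 4).
Data: 14 successes in 42 trials. The binomial likelihood contributes p^14(1−p)^28, so the posterior is Beta(11.9+14, 4+28) = Beta(25.9, 32).
For Beta(a, b) with a, b > 1 the mode is (a−1)/(a+b−2) = 24.9/55.9 ≈ 0.4454.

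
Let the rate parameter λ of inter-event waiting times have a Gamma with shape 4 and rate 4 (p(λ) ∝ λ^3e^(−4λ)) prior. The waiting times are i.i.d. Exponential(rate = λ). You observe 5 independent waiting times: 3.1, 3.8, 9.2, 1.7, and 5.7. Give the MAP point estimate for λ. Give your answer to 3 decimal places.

The Exponential(rate=λ) likelihood is ∝ λ^n e^(−λΣtᵢ). Here n = 5 and Σtᵢ = 3.1 + 3.8 + 9.2 + 1.7 + 5.7 = 23.5.
Posterior ∝ λ^3e^(−4λ) · λ^5e^(−23.5λ) = λ^8e^(−27.5λ), i.e. Gamma(9, 27.5).
Mode = (a−1)/b = 8/27.5 ≈ 0.291.

λ̂_MAP = 0.291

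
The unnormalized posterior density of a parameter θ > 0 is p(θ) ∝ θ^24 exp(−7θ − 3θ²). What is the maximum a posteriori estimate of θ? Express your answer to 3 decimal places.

ℓ'(θ) = 24/θ − 7 − 6θ. Setting this to zero and multiplying by θ: 6θ² + 7θ − 24 = 0.
θ = (−7 + √(7² + 4·6·24)) / (2·6) = (−7 + √625) / 12 = (−7 + 25)/12 = 3/2.
ℓ''(θ) = −24/θ² − 6 < 0, confirming a maximum.

θ̂_MAP = 1.500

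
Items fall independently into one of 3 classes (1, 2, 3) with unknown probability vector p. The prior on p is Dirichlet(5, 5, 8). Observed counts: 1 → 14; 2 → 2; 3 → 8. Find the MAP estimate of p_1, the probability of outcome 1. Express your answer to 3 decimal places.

MAP estimate: 0.462

The posterior is Dirichlet(αᵢ + nᵢ) = Dirichlet(19, 7, 16).
For a Dirichlet(a₁,…,a_K) with all aᵢ > 1, the mode has j-th component (aⱼ − 1)/(Σaᵢ − K).
Here Σaᵢ = 42 and K = 3, so p_1 = (19 − 1)/(42 − 3) = 18/39 ≈ 0.462.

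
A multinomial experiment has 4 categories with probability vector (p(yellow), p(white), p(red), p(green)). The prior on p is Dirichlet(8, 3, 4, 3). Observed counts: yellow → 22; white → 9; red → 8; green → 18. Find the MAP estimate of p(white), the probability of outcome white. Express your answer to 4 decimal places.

The posterior is Dirichlet(αᵢ + nᵢ) = Dirichlet(30, 12, 12, 21).
For a Dirichlet(a₁,…,a_K) with all aᵢ > 1, the mode has j-th component (aⱼ − 1)/(Σaᵢ − K).
Here Σaᵢ = 75 and K = 4, so p(white) = (12 − 1)/(75 − 4) = 11/71 ≈ 0.1549.

MAP estimate of p(white) = 0.1549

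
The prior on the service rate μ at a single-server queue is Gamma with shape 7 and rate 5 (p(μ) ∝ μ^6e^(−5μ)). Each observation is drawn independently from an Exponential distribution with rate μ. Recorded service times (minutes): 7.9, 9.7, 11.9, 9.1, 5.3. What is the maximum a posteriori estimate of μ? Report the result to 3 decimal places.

The Exponential(rate=μ) likelihood is ∝ μ^n e^(−μΣtᵢ). Here n = 5 and Σtᵢ = 7.9 + 9.7 + 11.9 + 9.1 + 5.3 = 43.9.
Posterior ∝ μ^6e^(−5μ) · μ^5e^(−43.9μ) = μ^11e^(−48.9μ), i.e. Gamma(12, 48.9).
Mode = (a−1)/b = 11/48.9 ≈ 0.225.

μ̂_MAP = 0.225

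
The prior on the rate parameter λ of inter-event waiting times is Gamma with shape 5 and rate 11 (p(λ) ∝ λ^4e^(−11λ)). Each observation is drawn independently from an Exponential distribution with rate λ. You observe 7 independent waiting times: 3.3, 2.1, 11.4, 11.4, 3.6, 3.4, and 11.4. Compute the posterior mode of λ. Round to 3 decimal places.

λ̂_MAP = 0.191

The Exponential(rate=λ) likelihood is ∝ λ^n e^(−λΣtᵢ). Here n = 7 and Σtᵢ = 3.3 + 2.1 + 11.4 + 11.4 + 3.6 + 3.4 + 11.4 = 46.6.
Posterior ∝ λ^4e^(−11λ) · λ^7e^(−46.6λ) = λ^11e^(−57.6λ), i.e. Gamma(12, 57.6).
Mode = (a−1)/b = 11/57.6 ≈ 0.191.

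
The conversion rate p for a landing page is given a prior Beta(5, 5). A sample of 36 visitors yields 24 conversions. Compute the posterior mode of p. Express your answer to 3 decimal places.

p̂_MAP = 0.636

Prior: Beta(5, 5).
Data: 24 successes in 36 trials. The binomial likelihood contributes p^24(1−p)^12, so the posterior is Beta(5+24, 5+12) = Beta(29, 17).
For Beta(a, b) with a, b > 1 the mode is (a−1)/(a+b−2) = 28/44 ≈ 0.636.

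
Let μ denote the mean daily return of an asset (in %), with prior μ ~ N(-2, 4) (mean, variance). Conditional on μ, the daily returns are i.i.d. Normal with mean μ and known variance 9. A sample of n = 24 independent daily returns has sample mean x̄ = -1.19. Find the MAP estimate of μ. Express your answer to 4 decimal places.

n = 24, x̄ = -1.19.
For a Normal prior and Normal likelihood with known variance, the posterior is Normal; its mode equals its mean, the precision-weighted average.
Prior precision 1/σ₀² = 1/4 = 0.25; data precision n/σ² = 24/9 = 8/3.
μ̂ = (0.25·(-2) + (8/3)·(-1.19)) / (0.25 + 8/3) = (-551/150)/(35/12) = -1102/875 ≈ -1.2594.

μ̂_MAP = -1.2594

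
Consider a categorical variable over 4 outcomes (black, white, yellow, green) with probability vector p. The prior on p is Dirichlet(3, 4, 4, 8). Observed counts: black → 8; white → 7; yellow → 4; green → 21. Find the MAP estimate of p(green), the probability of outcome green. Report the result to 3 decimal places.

MAP estimate of p(green) = 0.509

The posterior is Dirichlet(αᵢ + nᵢ) = Dirichlet(11, 11, 8, 29).
For a Dirichlet(a₁,…,a_K) with all aᵢ > 1, the mode has j-th component (aⱼ − 1)/(Σaᵢ − K).
Here Σaᵢ = 59 and K = 4, so p(green) = (29 − 1)/(59 − 4) = 28/55 ≈ 0.509.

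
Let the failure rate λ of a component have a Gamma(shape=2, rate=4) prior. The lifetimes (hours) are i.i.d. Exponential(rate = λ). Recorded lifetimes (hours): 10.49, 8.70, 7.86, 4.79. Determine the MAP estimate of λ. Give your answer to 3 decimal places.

λ̂_MAP = 0.140

The Exponential(rate=λ) likelihood is ∝ λ^n e^(−λΣtᵢ). Here n = 4 and Σtᵢ = 10.49 + 8.70 + 7.86 + 4.79 = 31.84.
Posterior ∝ λe^(−4λ) · λ^4e^(−31.84λ) = λ^5e^(−35.84λ), i.e. Gamma(6, 35.84).
Mode = (a−1)/b = 5/35.84 ≈ 0.140.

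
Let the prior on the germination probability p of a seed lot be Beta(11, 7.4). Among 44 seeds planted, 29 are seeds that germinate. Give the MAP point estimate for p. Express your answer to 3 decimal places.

Prior: Beta(11, 7.4).
Data: 29 successes in 44 trials. The binomial likelihood contributes p^29(1−p)^15, so the posterior is Beta(11+29, 7.4+15) = Beta(40, 22.4).
For Beta(a, b) with a, b > 1 the mode is (a−1)/(a+b−2) = 39/60.4 ≈ 0.646.

p̂_MAP = 0.646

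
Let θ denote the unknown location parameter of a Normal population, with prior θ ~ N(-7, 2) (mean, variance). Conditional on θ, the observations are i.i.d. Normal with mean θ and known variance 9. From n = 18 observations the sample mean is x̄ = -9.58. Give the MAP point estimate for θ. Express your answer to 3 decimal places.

θ̂_MAP = -9.064

n = 18, x̄ = -9.58.
For a Normal prior and Normal likelihood with known variance, the posterior is Normal; its mode equals its mean, the precision-weighted average.
Prior precision 1/σ₀² = 1/2 = 0.5; data precision n/σ² = 18/9 = 2.
θ̂ = (0.5·(-7) + 2·(-9.58)) / (0.5 + 2) = (-22.66)/2.5 = -9.064.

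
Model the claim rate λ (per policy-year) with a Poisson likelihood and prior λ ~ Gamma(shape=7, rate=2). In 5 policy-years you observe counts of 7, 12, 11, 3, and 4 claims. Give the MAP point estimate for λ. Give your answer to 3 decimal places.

λ̂_MAP = 6.143

Σxᵢ = 7+12+11+3+4 = 37, with n = 5.
Posterior ∝ λ^6e^(−2λ) · λ^37e^(−5λ) = λ^43e^(−7λ), i.e. Gamma(shape=44, rate=7).
The mode of a Gamma(a, b) with a ≥ 1 (shape–rate) is (a−1)/b = 43/7 ≈ 6.143.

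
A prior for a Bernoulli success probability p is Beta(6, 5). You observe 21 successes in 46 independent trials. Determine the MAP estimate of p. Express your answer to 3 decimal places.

Prior: Beta(6, 5).
Data: 21 successes in 46 trials. The binomial likelihood contributes p^21(1−p)^25, so the posterior is Beta(6+21, 5+25) = Beta(27, 30).
For Beta(a, b) with a, b > 1 the mode is (a−1)/(a+b−2) = 26/55 ≈ 0.473.

p̂_MAP = 0.473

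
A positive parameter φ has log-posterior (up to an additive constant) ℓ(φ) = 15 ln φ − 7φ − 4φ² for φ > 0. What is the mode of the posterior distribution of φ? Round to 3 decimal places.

φ̂_MAP = 1.000

ℓ'(φ) = 15/φ − 7 − 8φ. Setting this to zero and multiplying by φ: 8φ² + 7φ − 15 = 0.
φ = (−7 + √(7² + 4·8·15)) / (2·8) = (−7 + √529) / 16 = (−7 + 23)/16 = 1.
ℓ''(φ) = −15/φ² − 8 < 0, confirming a maximum.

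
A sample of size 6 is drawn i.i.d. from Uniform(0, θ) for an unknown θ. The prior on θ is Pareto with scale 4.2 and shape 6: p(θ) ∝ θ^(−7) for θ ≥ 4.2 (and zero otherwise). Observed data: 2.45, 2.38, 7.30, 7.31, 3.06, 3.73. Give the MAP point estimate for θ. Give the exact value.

θ̂_MAP = 7.31

The Uniform(0, θ) likelihood is θ^(−n) for θ ≥ max(xᵢ), zero otherwise. Here max(xᵢ) = 7.31.
Posterior ∝ θ^(−7) · θ^(−6) = θ^(−13) on θ ≥ max(4.2, 7.31) = 7.31.
This density is strictly decreasing in θ, so the posterior mode lies at the lower boundary of the support.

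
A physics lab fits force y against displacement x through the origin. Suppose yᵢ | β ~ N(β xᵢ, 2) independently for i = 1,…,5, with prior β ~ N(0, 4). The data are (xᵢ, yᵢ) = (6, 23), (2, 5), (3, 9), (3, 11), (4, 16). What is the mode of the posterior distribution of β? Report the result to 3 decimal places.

β̂_MAP = 3.651

log p(β | y) = −Σ(yᵢ − βxᵢ)²/(2·2) − β²/(2·4) + const.
Setting the derivative to zero: Σxᵢ(yᵢ − βxᵢ)/2 − β/4 = 0, so β = Σxᵢyᵢ / (Σxᵢ² + σ²/τ²).
Σxᵢyᵢ = 6·23 + 2·5 + 3·9 + 3·11 + 4·16 = 272; Σxᵢ² = 74; σ²/τ² = 0.5.
β̂_MAP = 272 / (74 + 0.5) = 272/74.5 ≈ 3.651.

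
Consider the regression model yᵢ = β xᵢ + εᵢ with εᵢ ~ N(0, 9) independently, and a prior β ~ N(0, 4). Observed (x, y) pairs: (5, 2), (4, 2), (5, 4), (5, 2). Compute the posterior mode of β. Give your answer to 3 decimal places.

β̂_MAP = 0.515

log p(β | y) = −Σ(yᵢ − βxᵢ)²/(2·9) − β²/(2·4) + const.
Setting the derivative to zero: Σxᵢ(yᵢ − βxᵢ)/9 − β/4 = 0, so β = Σxᵢyᵢ / (Σxᵢ² + σ²/τ²).
Σxᵢyᵢ = 5·2 + 4·2 + 5·4 + 5·2 = 48; Σxᵢ² = 91; σ²/τ² = 2.25.
β̂_MAP = 48 / (91 + 2.25) = 48/93.25 ≈ 0.515.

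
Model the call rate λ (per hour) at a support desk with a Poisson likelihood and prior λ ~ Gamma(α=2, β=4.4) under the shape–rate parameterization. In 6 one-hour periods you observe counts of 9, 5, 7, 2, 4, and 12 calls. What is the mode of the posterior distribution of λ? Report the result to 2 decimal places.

Σxᵢ = 9+5+7+2+4+12 = 39, with n = 6.
Posterior ∝ λe^(−4.4λ) · λ^39e^(−6λ) = λ^40e^(−10.4λ), i.e. Gamma(shape=41, rate=10.4).
The mode of a Gamma(a, b) with a ≥ 1 (shape–rate) is (a−1)/b = 40/10.4 ≈ 3.85.

λ̂_MAP = 3.85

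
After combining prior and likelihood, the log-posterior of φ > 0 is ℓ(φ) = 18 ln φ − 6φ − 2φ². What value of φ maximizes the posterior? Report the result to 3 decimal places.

ℓ'(φ) = 18/φ − 6 − 4φ. Setting this to zero and multiplying by φ: 4φ² + 6φ − 18 = 0.
φ = (−6 + √(6² + 4·4·18)) / (2·4) = (−6 + √324) / 8 = (−6 + 18)/8 = 3/2.
ℓ''(φ) = −18/φ² − 4 < 0, confirming a maximum.

φ̂_MAP = 1.500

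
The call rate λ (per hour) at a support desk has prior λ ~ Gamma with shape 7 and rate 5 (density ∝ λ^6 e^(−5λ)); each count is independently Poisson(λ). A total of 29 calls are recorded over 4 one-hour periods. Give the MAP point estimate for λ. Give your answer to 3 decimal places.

λ̂_MAP = 3.889

Σxᵢ = 29, n = 4.
Posterior ∝ λ^6e^(−5λ) · λ^29e^(−4λ) = λ^35e^(−9λ), i.e. Gamma(shape=36, rate=9).
The mode of a Gamma(a, b) with a ≥ 1 (shape–rate) is (a−1)/b = 35/9 ≈ 3.889.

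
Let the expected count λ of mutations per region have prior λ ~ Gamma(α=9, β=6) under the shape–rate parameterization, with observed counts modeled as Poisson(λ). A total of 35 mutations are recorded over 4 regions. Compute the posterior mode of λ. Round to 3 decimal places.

Σxᵢ = 35, n = 4.
Posterior ∝ λ^8e^(−6λ) · λ^35e^(−4λ) = λ^43e^(−10λ), i.e. Gamma(shape=44, rate=10).
The mode of a Gamma(a, b) with a ≥ 1 (shape–rate) is (a−1)/b = 43/10 ≈ 4.300.

λ̂_MAP = 4.300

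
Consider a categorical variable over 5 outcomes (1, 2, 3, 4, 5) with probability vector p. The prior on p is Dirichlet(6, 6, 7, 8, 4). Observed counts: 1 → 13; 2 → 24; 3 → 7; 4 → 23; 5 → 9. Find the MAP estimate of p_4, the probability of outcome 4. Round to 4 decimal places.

MAP estimate: 0.2941

The posterior is Dirichlet(αᵢ + nᵢ) = Dirichlet(19, 30, 14, 31, 13).
For a Dirichlet(a₁,…,a_K) with all aᵢ > 1, the mode has j-th component (aⱼ − 1)/(Σaᵢ − K).
Here Σaᵢ = 107 and K = 5, so p_4 = (31 − 1)/(107 − 5) = 30/102 ≈ 0.2941.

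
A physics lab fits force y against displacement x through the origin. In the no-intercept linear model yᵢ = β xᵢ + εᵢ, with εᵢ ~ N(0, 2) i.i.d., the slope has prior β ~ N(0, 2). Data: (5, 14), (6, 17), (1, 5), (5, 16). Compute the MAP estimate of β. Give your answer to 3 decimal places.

β̂_MAP = 2.920

log p(β | y) = −Σ(yᵢ − βxᵢ)²/(2·2) − β²/(2·2) + const.
Setting the derivative to zero: Σxᵢ(yᵢ − βxᵢ)/2 − β/2 = 0, so β = Σxᵢyᵢ / (Σxᵢ² + σ²/τ²).
Σxᵢyᵢ = 5·14 + 6·17 + 1·5 + 5·16 = 257; Σxᵢ² = 87; σ²/τ² = 1.
β̂_MAP = 257 / (87 + 1) = 257/88 ≈ 2.920.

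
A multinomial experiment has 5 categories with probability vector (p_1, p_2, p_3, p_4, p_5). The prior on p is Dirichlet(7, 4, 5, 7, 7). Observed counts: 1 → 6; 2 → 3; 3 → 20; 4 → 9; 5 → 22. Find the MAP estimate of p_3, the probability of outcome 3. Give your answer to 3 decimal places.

MAP estimate: 0.282

The posterior is Dirichlet(αᵢ + nᵢ) = Dirichlet(13, 7, 25, 16, 29).
For a Dirichlet(a₁,…,a_K) with all aᵢ > 1, the mode has j-th component (aⱼ − 1)/(Σaᵢ − K).
Here Σaᵢ = 90 and K = 5, so p_3 = (25 − 1)/(90 − 5) = 24/85 ≈ 0.282.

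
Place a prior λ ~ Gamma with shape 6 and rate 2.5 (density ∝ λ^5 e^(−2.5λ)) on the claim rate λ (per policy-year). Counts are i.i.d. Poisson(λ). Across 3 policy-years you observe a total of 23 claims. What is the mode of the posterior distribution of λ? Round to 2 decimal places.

λ̂_MAP = 5.09

Σxᵢ = 23, n = 3.
Posterior ∝ λ^5e^(−2.5λ) · λ^23e^(−3λ) = λ^28e^(−5.5λ), i.e. Gamma(shape=29, rate=5.5).
The mode of a Gamma(a, b) with a ≥ 1 (shape–rate) is (a−1)/b = 28/5.5 ≈ 5.09.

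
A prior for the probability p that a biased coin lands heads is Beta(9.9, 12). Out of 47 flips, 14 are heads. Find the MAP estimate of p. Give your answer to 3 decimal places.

p̂_MAP = 0.342

Prior: Beta(9.9, 12).
Data: 14 successes in 47 trials. The binomial likelihood contributes p^14(1−p)^33, so the posterior is Beta(9.9+14, 12+33) = Beta(23.9, 45).
For Beta(a, b) with a, b > 1 the mode is (a−1)/(a+b−2) = 22.9/66.9 ≈ 0.342.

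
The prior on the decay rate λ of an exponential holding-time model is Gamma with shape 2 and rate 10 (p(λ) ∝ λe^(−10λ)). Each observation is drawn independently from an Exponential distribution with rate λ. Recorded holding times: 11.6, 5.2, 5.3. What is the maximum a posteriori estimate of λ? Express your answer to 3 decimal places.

The Exponential(rate=λ) likelihood is ∝ λ^n e^(−λΣtᵢ). Here n = 3 and Σtᵢ = 11.6 + 5.2 + 5.3 = 22.1.
Posterior ∝ λe^(−10λ) · λ^3e^(−22.1λ) = λ^4e^(−32.1λ), i.e. Gamma(5, 32.1).
Mode = (a−1)/b = 4/32.1 ≈ 0.125.

λ̂_MAP = 0.125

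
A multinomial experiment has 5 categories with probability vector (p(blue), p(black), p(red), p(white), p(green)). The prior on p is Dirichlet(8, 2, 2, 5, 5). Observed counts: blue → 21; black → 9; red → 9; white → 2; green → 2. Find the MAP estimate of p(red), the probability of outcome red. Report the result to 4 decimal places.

The posterior is Dirichlet(αᵢ + nᵢ) = Dirichlet(29, 11, 11, 7, 7).
For a Dirichlet(a₁,…,a_K) with all aᵢ > 1, the mode has j-th component (aⱼ − 1)/(Σaᵢ − K).
Here Σaᵢ = 65 and K = 5, so p(red) = (11 − 1)/(65 − 5) = 10/60 ≈ 0.1667.

MAP estimate of p(red) = 0.1667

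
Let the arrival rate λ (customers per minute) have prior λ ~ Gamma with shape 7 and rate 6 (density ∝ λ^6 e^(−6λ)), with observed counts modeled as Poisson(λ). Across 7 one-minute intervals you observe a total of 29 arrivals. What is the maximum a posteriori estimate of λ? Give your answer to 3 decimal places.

Σxᵢ = 29, n = 7.
Posterior ∝ λ^6e^(−6λ) · λ^29e^(−7λ) = λ^35e^(−13λ), i.e. Gamma(shape=36, rate=13).
The mode of a Gamma(a, b) with a ≥ 1 (shape–rate) is (a−1)/b = 35/13 ≈ 2.692.

λ̂_MAP = 2.692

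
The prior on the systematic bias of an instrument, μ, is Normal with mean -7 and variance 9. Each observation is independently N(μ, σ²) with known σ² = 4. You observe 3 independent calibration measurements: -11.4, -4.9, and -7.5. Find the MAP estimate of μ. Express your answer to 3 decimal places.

n = 3; x̄ = ((-11.4) + (-4.9) + (-7.5))/3 = -23.8/3 = -119/15 ≈ -7.9333.
For a Normal prior and Normal likelihood with known variance, the posterior is Normal; its mode equals its mean, the precision-weighted average.
Prior precision 1/σ₀² = 1/9; data precision n/σ² = 3/4 = 0.75.
μ̂ = ((1/9)·(-7) + 0.75·(-119/15)) / (1/9 + 0.75) = (-1211/180)/(31/36) = -1211/155 ≈ -7.813.

μ̂_MAP = -7.813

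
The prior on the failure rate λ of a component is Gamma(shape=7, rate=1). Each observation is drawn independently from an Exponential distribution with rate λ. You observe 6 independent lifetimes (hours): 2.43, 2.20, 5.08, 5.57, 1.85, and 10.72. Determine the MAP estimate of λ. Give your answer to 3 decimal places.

The Exponential(rate=λ) likelihood is ∝ λ^n e^(−λΣtᵢ). Here n = 6 and Σtᵢ = 2.43 + 2.20 + 5.08 + 5.57 + 1.85 + 10.72 = 27.85.
Posterior ∝ λ^6e^(−1λ) · λ^6e^(−27.85λ) = λ^12e^(−28.85λ), i.e. Gamma(13, 28.85).
Mode = (a−1)/b = 12/28.85 ≈ 0.416.

λ̂_MAP = 0.416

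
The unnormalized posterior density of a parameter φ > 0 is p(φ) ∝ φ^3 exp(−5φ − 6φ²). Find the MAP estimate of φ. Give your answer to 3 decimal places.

φ̂_MAP = 0.333

ℓ'(φ) = 3/φ − 5 − 12φ. Setting this to zero and multiplying by φ: 12φ² + 5φ − 3 = 0.
φ = (−5 + √(5² + 4·12·3)) / (2·12) = (−5 + √169) / 24 = (−5 + 13)/24 = 1/3.
ℓ''(φ) = −3/φ² − 12 < 0, confirming a maximum.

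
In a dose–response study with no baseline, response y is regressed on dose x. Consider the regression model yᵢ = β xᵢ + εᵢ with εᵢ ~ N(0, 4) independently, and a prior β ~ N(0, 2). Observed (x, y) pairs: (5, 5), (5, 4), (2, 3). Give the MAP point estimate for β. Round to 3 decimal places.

log p(β | y) = −Σ(yᵢ − βxᵢ)²/(2·4) − β²/(2·2) + const.
Setting the derivative to zero: Σxᵢ(yᵢ − βxᵢ)/4 − β/2 = 0, so β = Σxᵢyᵢ / (Σxᵢ² + σ²/τ²).
Σxᵢyᵢ = 5·5 + 5·4 + 2·3 = 51; Σxᵢ² = 54; σ²/τ² = 2.
β̂_MAP = 51 / (54 + 2) = 51/56 ≈ 0.911.

β̂_MAP = 0.911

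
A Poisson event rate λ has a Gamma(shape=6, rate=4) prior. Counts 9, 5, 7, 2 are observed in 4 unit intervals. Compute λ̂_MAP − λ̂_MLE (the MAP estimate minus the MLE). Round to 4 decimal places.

Σxᵢ = 23. Posterior is Gamma(29, 8); MAP = (29−1)/8 = 28/8 ≈ 3.50000.
MLE = x̄ = 23/4 ≈ 5.75000.
Difference = 28/8 − 23/4 = -9/4 ≈ -2.2500.

MAP − MLE = -2.2500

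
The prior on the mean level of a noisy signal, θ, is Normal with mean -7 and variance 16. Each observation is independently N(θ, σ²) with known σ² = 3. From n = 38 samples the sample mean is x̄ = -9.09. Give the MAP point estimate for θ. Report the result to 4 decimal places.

n = 38, x̄ = -9.09.
For a Normal prior and Normal likelihood with known variance, the posterior is Normal; its mode equals its mean, the precision-weighted average.
Prior precision 1/σ₀² = 1/16 = 0.0625; data precision n/σ² = 38/3.
θ̂ = (0.0625·(-7) + (38/3)·(-9.09)) / (0.0625 + 38/3) = (-115.5775)/(611/48) = -138693/15275 ≈ -9.0797.

θ̂_MAP = -9.0797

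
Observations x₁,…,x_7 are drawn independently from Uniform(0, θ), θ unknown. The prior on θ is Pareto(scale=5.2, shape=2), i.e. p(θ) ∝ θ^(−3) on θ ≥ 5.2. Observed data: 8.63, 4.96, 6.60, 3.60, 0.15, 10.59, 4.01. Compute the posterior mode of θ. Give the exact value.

θ̂_MAP = 10.59

The Uniform(0, θ) likelihood is θ^(−n) for θ ≥ max(xᵢ), zero otherwise. Here max(xᵢ) = 10.59.
Posterior ∝ θ^(−3) · θ^(−7) = θ^(−10) on θ ≥ max(5.2, 10.59) = 10.59.
This density is strictly decreasing in θ, so the posterior mode lies at the lower boundary of the support.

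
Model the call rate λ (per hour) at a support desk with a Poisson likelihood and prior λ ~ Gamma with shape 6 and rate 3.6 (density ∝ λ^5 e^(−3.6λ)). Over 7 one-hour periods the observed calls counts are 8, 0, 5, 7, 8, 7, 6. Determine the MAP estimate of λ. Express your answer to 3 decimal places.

Σxᵢ = 8+0+5+7+8+7+6 = 41, with n = 7.
Posterior ∝ λ^5e^(−3.6λ) · λ^41e^(−7λ) = λ^46e^(−10.6λ), i.e. Gamma(shape=47, rate=10.6).
The mode of a Gamma(a, b) with a ≥ 1 (shape–rate) is (a−1)/b = 46/10.6 ≈ 4.340.

λ̂_MAP = 4.340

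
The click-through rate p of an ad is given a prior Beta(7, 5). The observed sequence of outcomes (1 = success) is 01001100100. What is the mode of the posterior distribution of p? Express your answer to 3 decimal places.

p̂_MAP = 0.476

Prior: Beta(7, 5).
Data: 4 successes in 11 trials (from the sequence). The binomial likelihood contributes p^4(1−p)^7, so the posterior is Beta(7+4, 5+7) = Beta(11, 12).
For Beta(a, b) with a, b > 1 the mode is (a−1)/(a+b−2) = 10/21 ≈ 0.476.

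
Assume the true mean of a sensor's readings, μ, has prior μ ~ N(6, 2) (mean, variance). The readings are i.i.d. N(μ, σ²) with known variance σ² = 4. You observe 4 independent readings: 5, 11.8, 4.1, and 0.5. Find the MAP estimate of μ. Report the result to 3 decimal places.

μ̂_MAP = 5.567

n = 4; x̄ = (5 + 11.8 + 4.1 + 0.5)/4 = 21.4/4 = 5.35.
For a Normal prior and Normal likelihood with known variance, the posterior is Normal; its mode equals its mean, the precision-weighted average.
Prior precision 1/σ₀² = 1/2 = 0.5; data precision n/σ² = 4/4 = 1.
μ̂ = (0.5·6 + 1·5.35) / (0.5 + 1) = 8.35/1.5 = 167/30 ≈ 5.567.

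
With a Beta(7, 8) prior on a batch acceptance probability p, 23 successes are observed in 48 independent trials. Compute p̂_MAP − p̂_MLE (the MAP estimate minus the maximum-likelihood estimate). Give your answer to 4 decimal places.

Posterior is Beta(30, 33); MAP = (30−1)/(63−2) = 29/61 ≈ 0.47541.
MLE ignores the prior: p̂_MLE = k/n = 23/48 ≈ 0.47917.
Difference = 29/61 − 23/48 = -11/2928 ≈ -0.0038.

MAP − MLE = -0.0038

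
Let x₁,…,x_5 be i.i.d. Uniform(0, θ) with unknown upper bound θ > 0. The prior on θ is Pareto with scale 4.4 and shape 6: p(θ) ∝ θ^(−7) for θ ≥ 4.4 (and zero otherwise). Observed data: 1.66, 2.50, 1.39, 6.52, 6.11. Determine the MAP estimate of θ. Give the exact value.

The Uniform(0, θ) likelihood is θ^(−n) for θ ≥ max(xᵢ), zero otherwise. Here max(xᵢ) = 6.52.
Posterior ∝ θ^(−7) · θ^(−5) = θ^(−12) on θ ≥ max(4.4, 6.52) = 6.52.
This density is strictly decreasing in θ, so the posterior mode lies at the lower boundary of the support.

θ̂_MAP = 6.52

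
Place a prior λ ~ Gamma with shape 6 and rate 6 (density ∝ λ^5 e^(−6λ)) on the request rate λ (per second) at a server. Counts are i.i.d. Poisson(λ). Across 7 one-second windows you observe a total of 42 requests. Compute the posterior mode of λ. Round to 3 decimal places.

Σxᵢ = 42, n = 7.
Posterior ∝ λ^5e^(−6λ) · λ^42e^(−7λ) = λ^47e^(−13λ), i.e. Gamma(shape=48, rate=13).
The mode of a Gamma(a, b) with a ≥ 1 (shape–rate) is (a−1)/b = 47/13 ≈ 3.615.

λ̂_MAP = 3.615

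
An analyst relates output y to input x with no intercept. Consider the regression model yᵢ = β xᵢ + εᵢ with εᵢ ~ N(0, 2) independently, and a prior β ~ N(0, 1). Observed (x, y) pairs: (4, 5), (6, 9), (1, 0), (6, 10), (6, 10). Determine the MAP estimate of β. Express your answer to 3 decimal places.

log p(β | y) = −Σ(yᵢ − βxᵢ)²/(2·2) − β²/(2·1) + const.
Setting the derivative to zero: Σxᵢ(yᵢ − βxᵢ)/2 − β/1 = 0, so β = Σxᵢyᵢ / (Σxᵢ² + σ²/τ²).
Σxᵢyᵢ = 4·5 + 6·9 + 1·0 + 6·10 + 6·10 = 194; Σxᵢ² = 125; σ²/τ² = 2.
β̂_MAP = 194 / (125 + 2) = 194/127 ≈ 1.528.

β̂_MAP = 1.528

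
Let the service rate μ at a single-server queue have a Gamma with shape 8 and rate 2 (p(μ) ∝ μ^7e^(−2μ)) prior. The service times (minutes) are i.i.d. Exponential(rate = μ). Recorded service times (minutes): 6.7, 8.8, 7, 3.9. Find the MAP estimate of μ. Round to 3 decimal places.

μ̂_MAP = 0.387

The Exponential(rate=μ) likelihood is ∝ μ^n e^(−μΣtᵢ). Here n = 4 and Σtᵢ = 6.7 + 8.8 + 7 + 3.9 = 26.4.
Posterior ∝ μ^7e^(−2μ) · μ^4e^(−26.4μ) = μ^11e^(−28.4μ), i.e. Gamma(12, 28.4).
Mode = (a−1)/b = 11/28.4 ≈ 0.387.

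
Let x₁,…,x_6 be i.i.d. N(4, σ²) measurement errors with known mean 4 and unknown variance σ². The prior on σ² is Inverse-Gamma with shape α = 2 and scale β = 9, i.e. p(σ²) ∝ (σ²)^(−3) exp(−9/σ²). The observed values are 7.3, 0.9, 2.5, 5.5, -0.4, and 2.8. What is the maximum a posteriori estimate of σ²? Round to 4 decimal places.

Sum of squared deviations about the known mean: SS = (7.3−4)² + (0.9−4)² + (2.5−4)² + (5.5−4)² + (-0.4−4)² + (2.8−4)² = 45.8.
The Normal likelihood contributes (σ²)^(−n/2) exp(−SS/(2σ²)), so the posterior is Inverse-Gamma(α + n/2, β + SS/2) = Inverse-Gamma(5, 31.9).
The mode of Inverse-Gamma(a, b) is b/(a+1) = 31.9/6 ≈ 5.3167.

σ̂²_MAP = 5.3167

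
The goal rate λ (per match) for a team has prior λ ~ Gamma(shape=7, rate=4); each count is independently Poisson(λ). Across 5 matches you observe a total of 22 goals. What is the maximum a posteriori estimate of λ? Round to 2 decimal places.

λ̂_MAP = 3.11

Σxᵢ = 22, n = 5.
Posterior ∝ λ^6e^(−4λ) · λ^22e^(−5λ) = λ^28e^(−9λ), i.e. Gamma(shape=29, rate=9).
The mode of a Gamma(a, b) with a ≥ 1 (shape–rate) is (a−1)/b = 28/9 ≈ 3.11.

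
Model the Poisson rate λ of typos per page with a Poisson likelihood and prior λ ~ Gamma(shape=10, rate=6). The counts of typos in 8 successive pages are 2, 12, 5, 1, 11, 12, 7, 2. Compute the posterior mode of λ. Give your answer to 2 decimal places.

Σxᵢ = 2+12+5+1+11+12+7+2 = 52, with n = 8.
Posterior ∝ λ^9e^(−6λ) · λ^52e^(−8λ) = λ^61e^(−14λ), i.e. Gamma(shape=62, rate=14).
The mode of a Gamma(a, b) with a ≥ 1 (shape–rate) is (a−1)/b = 61/14 ≈ 4.36.

λ̂_MAP = 4.36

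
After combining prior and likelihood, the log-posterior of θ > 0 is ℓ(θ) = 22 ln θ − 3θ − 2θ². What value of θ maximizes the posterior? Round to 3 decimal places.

θ̂_MAP = 2.000

ℓ'(θ) = 22/θ − 3 − 4θ. Setting this to zero and multiplying by θ: 4θ² + 3θ − 22 = 0.
θ = (−3 + √(3² + 4·4·22)) / (2·4) = (−3 + √361) / 8 = (−3 + 19)/8 = 2.
ℓ''(θ) = −22/θ² − 4 < 0, confirming a maximum.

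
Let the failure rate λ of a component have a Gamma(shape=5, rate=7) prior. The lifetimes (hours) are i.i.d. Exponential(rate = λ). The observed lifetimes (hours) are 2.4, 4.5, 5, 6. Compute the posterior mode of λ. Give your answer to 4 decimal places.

λ̂_MAP = 0.3213

The Exponential(rate=λ) likelihood is ∝ λ^n e^(−λΣtᵢ). Here n = 4 and Σtᵢ = 2.4 + 4.5 + 5 + 6 = 17.9.
Posterior ∝ λ^4e^(−7λ) · λ^4e^(−17.9λ) = λ^8e^(−24.9λ), i.e. Gamma(9, 24.9).
Mode = (a−1)/b = 8/24.9 ≈ 0.3213.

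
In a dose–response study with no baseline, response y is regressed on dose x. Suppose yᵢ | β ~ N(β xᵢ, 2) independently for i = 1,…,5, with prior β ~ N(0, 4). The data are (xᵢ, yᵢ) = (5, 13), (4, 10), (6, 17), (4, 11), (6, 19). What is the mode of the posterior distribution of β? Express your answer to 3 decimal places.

β̂_MAP = 2.819

log p(β | y) = −Σ(yᵢ − βxᵢ)²/(2·2) − β²/(2·4) + const.
Setting the derivative to zero: Σxᵢ(yᵢ − βxᵢ)/2 − β/4 = 0, so β = Σxᵢyᵢ / (Σxᵢ² + σ²/τ²).
Σxᵢyᵢ = 5·13 + 4·10 + 6·17 + 4·11 + 6·19 = 365; Σxᵢ² = 129; σ²/τ² = 0.5.
β̂_MAP = 365 / (129 + 0.5) = 365/129.5 ≈ 2.819.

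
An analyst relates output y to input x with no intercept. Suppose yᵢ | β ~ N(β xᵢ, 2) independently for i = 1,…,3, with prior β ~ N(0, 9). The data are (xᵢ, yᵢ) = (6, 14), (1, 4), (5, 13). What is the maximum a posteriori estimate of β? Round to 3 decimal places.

log p(β | y) = −Σ(yᵢ − βxᵢ)²/(2·2) − β²/(2·9) + const.
Setting the derivative to zero: Σxᵢ(yᵢ − βxᵢ)/2 − β/9 = 0, so β = Σxᵢyᵢ / (Σxᵢ² + σ²/τ²).
Σxᵢyᵢ = 6·14 + 1·4 + 5·13 = 153; Σxᵢ² = 62; σ²/τ² = 2/9.
β̂_MAP = 153 / (62 + 2/9) = 153/(560/9) = 1377/560 ≈ 2.459.

β̂_MAP = 2.459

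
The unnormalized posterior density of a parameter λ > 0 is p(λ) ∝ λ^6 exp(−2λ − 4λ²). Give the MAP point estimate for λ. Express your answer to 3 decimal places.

ℓ'(λ) = 6/λ − 2 − 8λ. Setting this to zero and multiplying by λ: 8λ² + 2λ − 6 = 0.
λ = (−2 + √(2² + 4·8·6)) / (2·8) = (−2 + √196) / 16 = (−2 + 14)/16 = 3/4.
ℓ''(λ) = −6/λ² − 8 < 0, confirming a maximum.

λ̂_MAP = 0.750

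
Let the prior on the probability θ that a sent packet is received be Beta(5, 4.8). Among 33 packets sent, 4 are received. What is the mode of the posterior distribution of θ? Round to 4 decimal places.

Prior: Beta(5, 4.8).
Data: 4 successes in 33 trials. The binomial likelihood contributes θ^4(1−θ)^29, so the posterior is Beta(5+4, 4.8+29) = Beta(9, 33.8).
For Beta(a, b) with a, b > 1 the mode is (a−1)/(a+b−2) = 8/40.8 ≈ 0.1961.

θ̂_MAP = 0.1961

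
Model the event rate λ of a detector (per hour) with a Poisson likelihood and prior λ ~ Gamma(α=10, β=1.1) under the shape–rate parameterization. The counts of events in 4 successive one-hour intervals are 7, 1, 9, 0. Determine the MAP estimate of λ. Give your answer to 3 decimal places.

λ̂_MAP = 5.098

Σxᵢ = 7+1+9+0 = 17, with n = 4.
Posterior ∝ λ^9e^(−1.1λ) · λ^17e^(−4λ) = λ^26e^(−5.1λ), i.e. Gamma(shape=27, rate=5.1).
The mode of a Gamma(a, b) with a ≥ 1 (shape–rate) is (a−1)/b = 26/5.1 ≈ 5.098.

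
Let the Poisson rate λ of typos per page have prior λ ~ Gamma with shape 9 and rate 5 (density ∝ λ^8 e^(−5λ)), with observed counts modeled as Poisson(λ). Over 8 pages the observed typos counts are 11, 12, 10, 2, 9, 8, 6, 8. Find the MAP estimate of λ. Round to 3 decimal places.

λ̂_MAP = 5.692

Σxᵢ = 11+12+10+2+9+8+6+8 = 66, with n = 8.
Posterior ∝ λ^8e^(−5λ) · λ^66e^(−8λ) = λ^74e^(−13λ), i.e. Gamma(shape=75, rate=13).
The mode of a Gamma(a, b) with a ≥ 1 (shape–rate) is (a−1)/b = 74/13 ≈ 5.692.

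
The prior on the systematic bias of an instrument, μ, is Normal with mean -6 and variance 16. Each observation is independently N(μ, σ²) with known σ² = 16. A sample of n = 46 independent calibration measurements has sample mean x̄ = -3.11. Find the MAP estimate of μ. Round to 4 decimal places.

n = 46, x̄ = -3.11.
For a Normal prior and Normal likelihood with known variance, the posterior is Normal; its mode equals its mean, the precision-weighted average.
Prior precision 1/σ₀² = 1/16 = 0.0625; data precision n/σ² = 46/16 = 2.875.
μ̂ = (0.0625·(-6) + 2.875·(-3.11)) / (0.0625 + 2.875) = (-9.31625)/2.9375 = -7453/2350 ≈ -3.1715.

μ̂_MAP = -3.1715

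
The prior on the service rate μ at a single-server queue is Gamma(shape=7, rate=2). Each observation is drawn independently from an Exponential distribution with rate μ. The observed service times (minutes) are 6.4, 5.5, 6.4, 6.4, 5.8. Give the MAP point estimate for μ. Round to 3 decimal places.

μ̂_MAP = 0.338

The Exponential(rate=μ) likelihood is ∝ μ^n e^(−μΣtᵢ). Here n = 5 and Σtᵢ = 6.4 + 5.5 + 6.4 + 6.4 + 5.8 = 30.5.
Posterior ∝ μ^6e^(−2μ) · μ^5e^(−30.5μ) = μ^11e^(−32.5μ), i.e. Gamma(12, 32.5).
Mode = (a−1)/b = 11/32.5 ≈ 0.338.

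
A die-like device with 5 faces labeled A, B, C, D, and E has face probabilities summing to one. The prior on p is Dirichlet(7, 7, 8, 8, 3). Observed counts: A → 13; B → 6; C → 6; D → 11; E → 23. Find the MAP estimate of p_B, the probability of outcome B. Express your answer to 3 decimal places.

The posterior is Dirichlet(αᵢ + nᵢ) = Dirichlet(20, 13, 14, 19, 26).
For a Dirichlet(a₁,…,a_K) with all aᵢ > 1, the mode has j-th component (aⱼ − 1)/(Σaᵢ − K).
Here Σaᵢ = 92 and K = 5, so p_B = (13 − 1)/(92 − 5) = 12/87 ≈ 0.138.

MAP estimate of p_B = 0.138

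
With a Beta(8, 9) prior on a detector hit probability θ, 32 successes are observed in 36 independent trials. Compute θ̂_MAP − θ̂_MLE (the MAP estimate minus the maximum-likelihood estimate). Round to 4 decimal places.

Posterior is Beta(40, 13); MAP = (40−1)/(53−2) = 39/51 ≈ 0.76471.
MLE ignores the prior: θ̂_MLE = k/n = 32/36 ≈ 0.88889.
Difference = 39/51 − 32/36 = -19/153 ≈ -0.1242.

MAP − MLE = -0.1242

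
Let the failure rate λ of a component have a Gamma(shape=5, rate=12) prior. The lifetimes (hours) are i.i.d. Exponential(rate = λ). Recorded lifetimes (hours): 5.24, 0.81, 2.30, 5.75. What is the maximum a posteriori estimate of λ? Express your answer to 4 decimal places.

The Exponential(rate=λ) likelihood is ∝ λ^n e^(−λΣtᵢ). Here n = 4 and Σtᵢ = 5.24 + 0.81 + 2.30 + 5.75 = 14.10.
Posterior ∝ λ^4e^(−12λ) · λ^4e^(−14.10λ) = λ^8e^(−26.10λ), i.e. Gamma(9, 26.10).
Mode = (a−1)/b = 8/26.10 ≈ 0.3065.

λ̂_MAP = 0.3065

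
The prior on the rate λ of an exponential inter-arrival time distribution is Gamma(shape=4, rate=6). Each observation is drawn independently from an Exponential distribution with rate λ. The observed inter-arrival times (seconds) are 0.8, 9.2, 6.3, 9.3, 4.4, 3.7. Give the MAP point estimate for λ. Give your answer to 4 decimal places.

λ̂_MAP = 0.2267

The Exponential(rate=λ) likelihood is ∝ λ^n e^(−λΣtᵢ). Here n = 6 and Σtᵢ = 0.8 + 9.2 + 6.3 + 9.3 + 4.4 + 3.7 = 33.7.
Posterior ∝ λ^3e^(−6λ) · λ^6e^(−33.7λ) = λ^9e^(−39.7λ), i.e. Gamma(10, 39.7).
Mode = (a−1)/b = 9/39.7 ≈ 0.2267.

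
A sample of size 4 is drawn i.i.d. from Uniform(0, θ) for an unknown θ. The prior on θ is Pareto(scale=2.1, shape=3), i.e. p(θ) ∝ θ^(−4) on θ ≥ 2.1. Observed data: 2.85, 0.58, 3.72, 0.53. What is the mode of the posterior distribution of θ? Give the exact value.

The Uniform(0, θ) likelihood is θ^(−n) for θ ≥ max(xᵢ), zero otherwise. Here max(xᵢ) = 3.72.
Posterior ∝ θ^(−4) · θ^(−4) = θ^(−8) on θ ≥ max(2.1, 3.72) = 3.72.
This density is strictly decreasing in θ, so the posterior mode lies at the lower boundary of the support.

θ̂_MAP = 3.72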